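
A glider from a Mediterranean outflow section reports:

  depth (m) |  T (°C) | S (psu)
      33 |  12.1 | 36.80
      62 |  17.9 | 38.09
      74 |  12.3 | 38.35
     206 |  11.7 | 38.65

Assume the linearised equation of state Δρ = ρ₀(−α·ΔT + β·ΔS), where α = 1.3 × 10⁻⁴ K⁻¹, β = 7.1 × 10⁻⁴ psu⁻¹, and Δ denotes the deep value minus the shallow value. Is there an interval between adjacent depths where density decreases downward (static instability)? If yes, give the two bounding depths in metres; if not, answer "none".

Evaluate Δρ/ρ₀ = −αΔT + βΔS across each adjacent pair:
  33–62 m: −αΔT+βΔS = −(1.3 × 10⁻⁴)(+5.8)+(7.1 × 10⁻⁴)(+1.29) = 1.6 × 10⁻⁴ → stable
  62–74 m: −αΔT+βΔS = −(1.3 × 10⁻⁴)(-5.6)+(7.1 × 10⁻⁴)(+0.26) = 9.1 × 10⁻⁴ → stable
  74–206 m: −αΔT+βΔS = −(1.3 × 10⁻⁴)(-0.6)+(7.1 × 10⁻⁴)(+0.30) = 2.9 × 10⁻⁴ → stable
Every interval has Δρ > 0: the column is stably stratified throughout.

none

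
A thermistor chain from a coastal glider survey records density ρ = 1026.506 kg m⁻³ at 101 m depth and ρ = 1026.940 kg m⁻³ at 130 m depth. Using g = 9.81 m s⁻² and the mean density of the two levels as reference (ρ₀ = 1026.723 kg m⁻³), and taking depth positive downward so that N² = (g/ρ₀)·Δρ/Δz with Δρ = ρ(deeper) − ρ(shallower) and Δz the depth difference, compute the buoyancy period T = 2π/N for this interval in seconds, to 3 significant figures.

Δρ = 1026.940 − 1026.506 = 0.434 kg m⁻³ over Δz = 130 − 101 = 29 m.
N² = (9.81/1026.723) × (0.434/29) = 1.4299 × 10⁻⁴ s⁻².
N = √(1.4299 × 10⁻⁴) = 0.011958 rad s⁻¹, so T = 2π/N = 525.44 s ≈ 525 s.
Since Δρ > 0 the layer is stably stratified.

525 s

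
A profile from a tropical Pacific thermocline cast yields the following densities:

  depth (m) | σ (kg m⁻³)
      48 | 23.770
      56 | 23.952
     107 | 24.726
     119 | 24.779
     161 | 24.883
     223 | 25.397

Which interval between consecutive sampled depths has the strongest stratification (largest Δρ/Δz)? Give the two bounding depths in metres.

48–56 m

Compute the density gradient over each adjacent pair:
  48–56 m: Δρ/Δz = 0.182/8 = 0.023 kg m⁻⁴
  56–107 m: Δρ/Δz = 0.774/51 = 0.015 kg m⁻⁴
  107–119 m: Δρ/Δz = 0.053/12 = 4.4 × 10⁻³ kg m⁻⁴
  119–161 m: Δρ/Δz = 0.104/42 = 2.5 × 10⁻³ kg m⁻⁴
  161–223 m: Δρ/Δz = 0.514/62 = 8.3 × 10⁻³ kg m⁻⁴
The largest gradient is in the 48–56 m interval — the pycnocline.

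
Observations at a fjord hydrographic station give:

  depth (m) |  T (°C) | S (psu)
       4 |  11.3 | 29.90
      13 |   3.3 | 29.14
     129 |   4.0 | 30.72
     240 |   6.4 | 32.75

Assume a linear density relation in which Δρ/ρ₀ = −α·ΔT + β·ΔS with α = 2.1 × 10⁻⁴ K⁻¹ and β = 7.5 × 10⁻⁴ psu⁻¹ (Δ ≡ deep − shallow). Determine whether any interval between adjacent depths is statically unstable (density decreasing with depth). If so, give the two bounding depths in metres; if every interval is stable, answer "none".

Evaluate Δρ/ρ₀ = −αΔT + βΔS across each adjacent pair:
  4–13 m: −αΔT+βΔS = −(2.1 × 10⁻⁴)(-8.0)+(7.5 × 10⁻⁴)(-0.76) = 1.1 × 10⁻³ → stable
  13–129 m: −αΔT+βΔS = −(2.1 × 10⁻⁴)(+0.7)+(7.5 × 10⁻⁴)(+1.58) = 1.0 × 10⁻³ → stable
  129–240 m: −αΔT+βΔS = −(2.1 × 10⁻⁴)(+2.4)+(7.5 × 10⁻⁴)(+2.03) = 1.0 × 10⁻³ → stable
Every interval has Δρ > 0: the column is stably stratified throughout.

none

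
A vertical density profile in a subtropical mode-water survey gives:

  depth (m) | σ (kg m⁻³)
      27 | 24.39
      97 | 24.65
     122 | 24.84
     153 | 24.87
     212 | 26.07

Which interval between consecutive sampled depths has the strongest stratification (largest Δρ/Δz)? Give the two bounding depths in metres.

153–212 m

Compute the density gradient over each adjacent pair:
  27–97 m: Δρ/Δz = 0.26/70 = 3.7 × 10⁻³ kg m⁻⁴
  97–122 m: Δρ/Δz = 0.19/25 = 7.6 × 10⁻³ kg m⁻⁴
  122–153 m: Δρ/Δz = 0.03/31 = 9.7 × 10⁻⁴ kg m⁻⁴
  153–212 m: Δρ/Δz = 1.20/59 = 0.020 kg m⁻⁴
The largest gradient is in the 153–212 m interval — the pycnocline.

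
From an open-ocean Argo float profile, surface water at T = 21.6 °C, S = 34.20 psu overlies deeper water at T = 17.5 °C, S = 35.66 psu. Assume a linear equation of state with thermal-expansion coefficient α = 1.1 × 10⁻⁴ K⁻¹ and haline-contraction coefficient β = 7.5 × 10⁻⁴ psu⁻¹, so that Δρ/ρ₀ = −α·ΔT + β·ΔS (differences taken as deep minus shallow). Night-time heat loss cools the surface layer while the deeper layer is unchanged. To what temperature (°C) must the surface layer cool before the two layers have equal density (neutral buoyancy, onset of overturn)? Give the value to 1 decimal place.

Neutral buoyancy requires Δρ = 0, i.e. −α(T_deep − T_surf′) + β(S_deep − S_surf) = 0.
T_surf′ = T_deep − (β/α)·ΔS = 17.5 − (7.5 × 10⁻⁴/1.1 × 10⁻⁴)·(+1.46) = 7.545 °C.
Cooling required: 21.6 − (7.545) = 14.055 °C.

7.5 °C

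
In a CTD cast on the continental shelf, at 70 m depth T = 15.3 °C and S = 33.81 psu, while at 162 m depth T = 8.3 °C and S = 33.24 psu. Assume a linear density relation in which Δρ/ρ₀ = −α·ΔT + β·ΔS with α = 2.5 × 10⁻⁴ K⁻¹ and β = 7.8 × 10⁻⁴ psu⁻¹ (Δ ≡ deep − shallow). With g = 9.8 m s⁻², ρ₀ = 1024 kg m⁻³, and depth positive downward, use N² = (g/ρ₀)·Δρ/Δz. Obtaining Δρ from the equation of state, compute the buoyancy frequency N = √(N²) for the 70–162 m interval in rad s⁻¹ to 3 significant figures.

ΔT = -7.0 K, ΔS = -0.57 psu (deep − shallow).
Δρ/ρ₀ = −αΔT + βΔS = 1.75 × 10⁻³ − 4.446 × 10⁻⁴ = 1.3054 × 10⁻³, so Δρ ≈ 1.337 kg m⁻³.
N² = (g/ρ₀)·Δρ/Δz = g·(Δρ/ρ₀)/Δz = 9.8 × 1.3054 × 10⁻³ / 92 = 1.3905 × 10⁻⁴ s⁻².
N = √(1.3905 × 10⁻⁴) = 0.011792 rad s⁻¹ ≈ 0.0118 rad s⁻¹.

0.0118 rad s⁻¹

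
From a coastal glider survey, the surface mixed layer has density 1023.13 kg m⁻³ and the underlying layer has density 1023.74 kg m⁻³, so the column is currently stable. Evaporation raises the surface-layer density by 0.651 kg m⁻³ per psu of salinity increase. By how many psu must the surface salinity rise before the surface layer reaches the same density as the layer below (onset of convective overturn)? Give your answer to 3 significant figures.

Density deficit of the surface layer: 1023.74 − 1023.13 = 0.61 kg m⁻³.
Required change = 0.61 / 0.651 = 0.937 psu.

0.937 psu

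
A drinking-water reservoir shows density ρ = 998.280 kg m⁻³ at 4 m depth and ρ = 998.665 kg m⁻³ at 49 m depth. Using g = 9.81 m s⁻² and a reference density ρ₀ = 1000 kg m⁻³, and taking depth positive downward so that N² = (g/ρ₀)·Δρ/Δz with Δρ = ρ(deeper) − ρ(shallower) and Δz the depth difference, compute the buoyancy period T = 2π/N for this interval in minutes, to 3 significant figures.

Δρ = 998.665 − 998.280 = 0.385 kg m⁻³ over Δz = 49 − 4 = 45 m.
N² = (9.81/1000) × (0.385/45) = 8.3930 × 10⁻⁵ s⁻².
N = √(8.3930 × 10⁻⁵) = 9.1613 × 10⁻³ rad s⁻¹, so T = 2π/N = 685.84 s = 11.431 min ≈ 11.4 min.

11.4 min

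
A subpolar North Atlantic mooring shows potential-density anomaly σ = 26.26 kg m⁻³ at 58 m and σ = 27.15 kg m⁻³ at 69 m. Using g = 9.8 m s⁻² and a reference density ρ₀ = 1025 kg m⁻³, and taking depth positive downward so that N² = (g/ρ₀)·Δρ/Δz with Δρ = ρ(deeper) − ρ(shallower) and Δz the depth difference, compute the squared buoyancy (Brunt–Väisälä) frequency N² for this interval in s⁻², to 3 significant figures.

Δρ = 1027.15 − 1026.26 = 0.89 kg m⁻³ over Δz = 69 − 58 = 11 m.
N² = (9.8/1025) × (0.89/11) = 7.7357 × 10⁻⁴ s⁻² ≈ 7.74 × 10⁻⁴ s⁻².

7.74 × 10⁻⁴ s⁻²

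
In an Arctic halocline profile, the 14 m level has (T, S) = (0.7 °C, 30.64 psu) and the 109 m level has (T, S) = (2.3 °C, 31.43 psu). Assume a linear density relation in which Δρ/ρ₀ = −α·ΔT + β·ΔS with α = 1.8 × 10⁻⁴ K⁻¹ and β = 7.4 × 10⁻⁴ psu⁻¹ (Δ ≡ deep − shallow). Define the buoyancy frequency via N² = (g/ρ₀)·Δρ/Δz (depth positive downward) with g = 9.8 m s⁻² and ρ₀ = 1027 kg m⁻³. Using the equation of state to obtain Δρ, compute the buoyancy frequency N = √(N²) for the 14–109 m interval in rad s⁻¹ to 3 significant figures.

ΔT = +1.6 K, ΔS = +0.79 psu (deep − shallow).
Δρ/ρ₀ = −αΔT + βΔS = -2.88 × 10⁻⁴ + 5.846 × 10⁻⁴ = 2.966 × 10⁻⁴, so Δρ ≈ 0.3046 kg m⁻³.
N² = (g/ρ₀)·Δρ/Δz = g·(Δρ/ρ₀)/Δz = 9.8 × 2.966 × 10⁻⁴ / 95 = 3.0597 × 10⁻⁵ s⁻².
N = √(3.0597 × 10⁻⁵) = 5.5315 × 10⁻³ rad s⁻¹ ≈ 5.53 × 10⁻³ rad s⁻¹.

5.53 × 10⁻³ rad s⁻¹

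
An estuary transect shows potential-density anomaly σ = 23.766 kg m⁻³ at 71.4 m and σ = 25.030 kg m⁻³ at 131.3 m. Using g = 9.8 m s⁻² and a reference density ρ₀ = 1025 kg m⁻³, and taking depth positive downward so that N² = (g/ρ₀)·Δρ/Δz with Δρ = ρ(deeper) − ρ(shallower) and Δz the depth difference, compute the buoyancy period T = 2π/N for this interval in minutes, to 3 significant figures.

Δρ = 1025.030 − 1023.766 = 1.264 kg m⁻³ over Δz = 131.3 − 71.4 = 59.9 m.
N² = (9.8/1025) × (1.264/59.9) = 2.0175 × 10⁻⁴ s⁻².
N = √(2.0175 × 10⁻⁴) = 0.014204 rad s⁻¹, so T = 2π/N = 442.35 s = 7.3725 min ≈ 7.37 min.

7.37 min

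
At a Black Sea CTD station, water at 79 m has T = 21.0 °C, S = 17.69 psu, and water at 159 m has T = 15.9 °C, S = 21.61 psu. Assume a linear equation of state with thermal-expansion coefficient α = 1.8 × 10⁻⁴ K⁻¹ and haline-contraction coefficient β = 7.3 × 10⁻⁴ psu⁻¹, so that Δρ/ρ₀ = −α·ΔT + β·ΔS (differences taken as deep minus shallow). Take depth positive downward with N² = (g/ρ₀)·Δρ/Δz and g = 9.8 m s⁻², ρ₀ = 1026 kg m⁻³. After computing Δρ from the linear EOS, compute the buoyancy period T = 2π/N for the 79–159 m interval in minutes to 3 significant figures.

4.87 min

ΔT = -5.1 K, ΔS = +3.92 psu (deep − shallow).
Δρ/ρ₀ = −αΔT + βΔS = 9.18 × 10⁻⁴ + 2.8616 × 10⁻³ = 3.7796 × 10⁻³, so Δρ ≈ 3.878 kg m⁻³.
N² = (g/ρ₀)·Δρ/Δz = g·(Δρ/ρ₀)/Δz = 9.8 × 3.7796 × 10⁻³ / 80 = 4.6300 × 10⁻⁴ s⁻².
N = √(4.6300 × 10⁻⁴) = 0.021517 rad s⁻¹ → T = 2π/N = 292.01 s = 4.8668 min ≈ 4.87 min.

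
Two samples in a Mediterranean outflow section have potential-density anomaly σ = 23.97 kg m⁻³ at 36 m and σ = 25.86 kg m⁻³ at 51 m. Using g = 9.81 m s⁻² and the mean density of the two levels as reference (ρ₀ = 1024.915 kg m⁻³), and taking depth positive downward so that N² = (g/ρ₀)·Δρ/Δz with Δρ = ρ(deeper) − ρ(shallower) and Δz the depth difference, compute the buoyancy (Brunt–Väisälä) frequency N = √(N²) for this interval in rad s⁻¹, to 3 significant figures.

Δρ = 1025.86 − 1023.97 = 1.89 kg m⁻³ over Δz = 51 − 36 = 15 m.
N² = (9.81/1024.915) × (1.89/15) = 1.2060 × 10⁻³ s⁻².
N = √(1.2060 × 10⁻³) = 0.034728 rad s⁻¹ ≈ 0.0347 rad s⁻¹.

0.0347 rad s⁻¹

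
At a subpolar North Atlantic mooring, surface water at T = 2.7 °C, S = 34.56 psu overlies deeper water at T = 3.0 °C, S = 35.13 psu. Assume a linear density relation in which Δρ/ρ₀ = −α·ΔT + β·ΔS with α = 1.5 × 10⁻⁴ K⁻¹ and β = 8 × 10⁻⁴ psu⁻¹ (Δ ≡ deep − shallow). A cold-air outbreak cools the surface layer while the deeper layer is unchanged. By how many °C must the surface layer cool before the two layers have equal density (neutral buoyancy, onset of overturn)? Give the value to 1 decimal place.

2.7 °C

Neutral buoyancy requires Δρ = 0, i.e. −α(T_deep − T_surf′) + β(S_deep − S_surf) = 0.
T_surf′ = T_deep − (β/α)·ΔS = 3.0 − (8 × 10⁻⁴/1.5 × 10⁻⁴)·(+0.57) = -0.040 °C.
Cooling required: 2.7 − (-0.040) = 2.740 °C.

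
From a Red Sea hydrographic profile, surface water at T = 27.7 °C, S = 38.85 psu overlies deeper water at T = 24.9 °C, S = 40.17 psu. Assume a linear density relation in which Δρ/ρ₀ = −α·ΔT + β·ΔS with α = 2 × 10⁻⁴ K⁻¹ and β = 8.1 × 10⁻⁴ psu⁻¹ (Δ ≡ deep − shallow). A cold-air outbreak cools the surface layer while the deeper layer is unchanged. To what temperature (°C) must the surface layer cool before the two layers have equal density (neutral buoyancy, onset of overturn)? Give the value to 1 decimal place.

Neutral buoyancy requires Δρ = 0, i.e. −α(T_deep − T_surf′) + β(S_deep − S_surf) = 0.
T_surf′ = T_deep − (β/α)·ΔS = 24.9 − (8.1 × 10⁻⁴/2 × 10⁻⁴)·(+1.32) = 19.554 °C.
Cooling required: 27.7 − (19.554) = 8.146 °C.

19.6 °C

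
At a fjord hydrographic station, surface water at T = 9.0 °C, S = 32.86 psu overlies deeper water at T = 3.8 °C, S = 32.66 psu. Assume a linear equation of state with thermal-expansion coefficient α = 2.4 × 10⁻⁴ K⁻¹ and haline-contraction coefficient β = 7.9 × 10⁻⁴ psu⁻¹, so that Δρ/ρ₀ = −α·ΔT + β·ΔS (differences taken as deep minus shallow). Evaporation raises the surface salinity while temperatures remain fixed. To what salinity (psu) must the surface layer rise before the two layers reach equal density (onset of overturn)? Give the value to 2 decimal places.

34.24 psu

Neutral buoyancy requires −α(T_deep − T_surf) + β(S_deep − S_surf′) = 0.
S_surf′ = S_deep − (α/β)·ΔT = 32.66 − (2.4 × 10⁻⁴/7.9 × 10⁻⁴)·(-5.2) = 34.2397 psu.
Increase required: 34.2397 − 32.86 = 1.3797 psu.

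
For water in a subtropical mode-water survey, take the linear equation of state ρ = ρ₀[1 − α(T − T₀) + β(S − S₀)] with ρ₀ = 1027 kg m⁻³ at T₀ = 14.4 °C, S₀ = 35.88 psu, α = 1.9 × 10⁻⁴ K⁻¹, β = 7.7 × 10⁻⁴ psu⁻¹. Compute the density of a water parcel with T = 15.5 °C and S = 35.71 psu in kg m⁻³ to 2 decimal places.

1026.65 kg m⁻³

T − T₀ = +1.1 K, S − S₀ = -0.17 psu.
Bracket = 1 − α·(+1.1) + β·(-0.17) = 1 + (-3.399 × 10⁻⁴) = 0.9996601.
ρ = 1027 × 0.9996601 = 1026.65 kg m⁻³.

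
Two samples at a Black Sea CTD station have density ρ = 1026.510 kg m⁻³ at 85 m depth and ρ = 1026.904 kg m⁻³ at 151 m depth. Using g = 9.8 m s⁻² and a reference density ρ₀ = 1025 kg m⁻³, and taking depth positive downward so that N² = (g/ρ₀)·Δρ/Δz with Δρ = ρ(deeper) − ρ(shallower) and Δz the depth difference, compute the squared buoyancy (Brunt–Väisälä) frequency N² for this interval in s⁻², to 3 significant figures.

Δρ = 1026.904 − 1026.510 = 0.394 kg m⁻³ over Δz = 151 − 85 = 66 m.
N² = (9.8/1025) × (0.394/66) = 5.7076 × 10⁻⁵ s⁻² ≈ 5.71 × 10⁻⁵ s⁻².

5.71 × 10⁻⁵ s⁻²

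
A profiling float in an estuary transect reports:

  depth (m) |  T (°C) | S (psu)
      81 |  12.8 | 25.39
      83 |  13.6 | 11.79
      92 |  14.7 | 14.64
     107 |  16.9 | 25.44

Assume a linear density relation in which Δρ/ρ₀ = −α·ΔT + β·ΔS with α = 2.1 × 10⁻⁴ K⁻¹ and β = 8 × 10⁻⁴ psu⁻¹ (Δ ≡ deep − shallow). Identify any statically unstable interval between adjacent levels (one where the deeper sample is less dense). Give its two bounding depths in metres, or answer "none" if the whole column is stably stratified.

81–83 m

Evaluate Δρ/ρ₀ = −αΔT + βΔS across each adjacent pair:
  81–83 m: −αΔT+βΔS = −(2.1 × 10⁻⁴)(+0.8)+(8 × 10⁻⁴)(-13.60) = -0.011 → UNSTABLE
  83–92 m: −αΔT+βΔS = −(2.1 × 10⁻⁴)(+1.1)+(8 × 10⁻⁴)(+2.85) = 2.0 × 10⁻³ → stable
  92–107 m: −αΔT+βΔS = −(2.1 × 10⁻⁴)(+2.2)+(8 × 10⁻⁴)(+10.80) = 8.2 × 10⁻³ → stable
The 81–83 m interval has Δρ < 0: lighter water underlies denser water.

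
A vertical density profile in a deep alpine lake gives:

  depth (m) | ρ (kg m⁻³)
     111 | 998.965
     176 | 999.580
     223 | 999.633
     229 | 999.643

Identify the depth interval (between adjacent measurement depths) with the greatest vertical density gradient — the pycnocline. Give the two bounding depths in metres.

Compute the density gradient over each adjacent pair:
  111–176 m: Δρ/Δz = 0.615/65 = 9.5 × 10⁻³ kg m⁻⁴
  176–223 m: Δρ/Δz = 0.053/47 = 1.1 × 10⁻³ kg m⁻⁴
  223–229 m: Δρ/Δz = 0.010/6 = 1.7 × 10⁻³ kg m⁻⁴
The largest gradient is in the 111–176 m interval — the pycnocline.

111–176 m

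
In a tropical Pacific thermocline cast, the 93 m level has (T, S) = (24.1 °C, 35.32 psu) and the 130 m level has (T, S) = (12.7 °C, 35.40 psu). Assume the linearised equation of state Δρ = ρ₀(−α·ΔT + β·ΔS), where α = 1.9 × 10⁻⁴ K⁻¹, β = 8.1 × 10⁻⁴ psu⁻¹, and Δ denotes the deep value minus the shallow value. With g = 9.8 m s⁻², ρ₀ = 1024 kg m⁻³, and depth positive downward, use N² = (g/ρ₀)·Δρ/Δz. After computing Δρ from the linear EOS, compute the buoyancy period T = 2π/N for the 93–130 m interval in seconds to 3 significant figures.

ΔT = -11.4 K, ΔS = +0.08 psu (deep − shallow).
Δρ/ρ₀ = −αΔT + βΔS = 2.166 × 10⁻³ + 6.48 × 10⁻⁵ = 2.2308 × 10⁻³, so Δρ ≈ 2.284 kg m⁻³.
N² = (g/ρ₀)·Δρ/Δz = g·(Δρ/ρ₀)/Δz = 9.8 × 2.2308 × 10⁻³ / 37 = 5.9086 × 10⁻⁴ s⁻².
N = √(5.9086 × 10⁻⁴) = 0.024308 rad s⁻¹ → T = 2π/N = 258.48 s ≈ 258 s.

258 s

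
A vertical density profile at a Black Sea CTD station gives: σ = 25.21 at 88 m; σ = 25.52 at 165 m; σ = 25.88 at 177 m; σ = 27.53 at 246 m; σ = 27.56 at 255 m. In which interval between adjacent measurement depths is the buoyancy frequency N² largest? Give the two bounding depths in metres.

165–177 m

Compute the density gradient over each adjacent pair:
  88–165 m: Δρ/Δz = 0.31/77 = 4.0 × 10⁻³ kg m⁻⁴
  165–177 m: Δρ/Δz = 0.36/12 = 0.030 kg m⁻⁴
  177–246 m: Δρ/Δz = 1.65/69 = 0.024 kg m⁻⁴
  246–255 m: Δρ/Δz = 0.03/9 = 3.3 × 10⁻³ kg m⁻⁴
The largest gradient is in the 165–177 m interval — the pycnocline.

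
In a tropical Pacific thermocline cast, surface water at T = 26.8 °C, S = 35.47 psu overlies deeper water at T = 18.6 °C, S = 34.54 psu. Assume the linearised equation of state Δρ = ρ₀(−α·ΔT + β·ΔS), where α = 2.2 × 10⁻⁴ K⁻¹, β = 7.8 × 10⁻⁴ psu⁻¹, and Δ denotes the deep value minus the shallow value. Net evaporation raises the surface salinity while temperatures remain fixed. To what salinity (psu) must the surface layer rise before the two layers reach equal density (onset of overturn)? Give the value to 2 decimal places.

36.85 psu

Neutral buoyancy requires −α(T_deep − T_surf) + β(S_deep − S_surf′) = 0.
S_surf′ = S_deep − (α/β)·ΔT = 34.54 − (2.2 × 10⁻⁴/7.8 × 10⁻⁴)·(-8.2) = 36.8528 psu.
Increase required: 36.8528 − 35.47 = 1.3828 psu.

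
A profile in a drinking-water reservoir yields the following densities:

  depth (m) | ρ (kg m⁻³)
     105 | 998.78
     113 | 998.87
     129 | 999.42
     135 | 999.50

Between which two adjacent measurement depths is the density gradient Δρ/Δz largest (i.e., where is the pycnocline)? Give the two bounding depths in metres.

Compute the density gradient over each adjacent pair:
  105–113 m: Δρ/Δz = 0.09/8 = 0.011 kg m⁻⁴
  113–129 m: Δρ/Δz = 0.55/16 = 0.034 kg m⁻⁴
  129–135 m: Δρ/Δz = 0.08/6 = 0.013 kg m⁻⁴
The largest gradient is in the 113–129 m interval — the pycnocline.

113–129 m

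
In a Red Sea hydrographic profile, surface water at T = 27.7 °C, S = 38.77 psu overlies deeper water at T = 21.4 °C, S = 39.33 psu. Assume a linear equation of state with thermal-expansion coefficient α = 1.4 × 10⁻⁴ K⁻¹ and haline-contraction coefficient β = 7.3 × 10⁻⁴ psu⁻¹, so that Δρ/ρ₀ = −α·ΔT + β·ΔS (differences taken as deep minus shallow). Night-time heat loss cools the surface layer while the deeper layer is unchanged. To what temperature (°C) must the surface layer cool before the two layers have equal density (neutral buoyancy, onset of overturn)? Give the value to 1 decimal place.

18.5 °C

Neutral buoyancy requires Δρ = 0, i.e. −α(T_deep − T_surf′) + β(S_deep − S_surf) = 0.
T_surf′ = T_deep − (β/α)·ΔS = 21.4 − (7.3 × 10⁻⁴/1.4 × 10⁻⁴)·(+0.56) = 18.480 °C.
Cooling required: 27.7 − (18.480) = 9.220 °C.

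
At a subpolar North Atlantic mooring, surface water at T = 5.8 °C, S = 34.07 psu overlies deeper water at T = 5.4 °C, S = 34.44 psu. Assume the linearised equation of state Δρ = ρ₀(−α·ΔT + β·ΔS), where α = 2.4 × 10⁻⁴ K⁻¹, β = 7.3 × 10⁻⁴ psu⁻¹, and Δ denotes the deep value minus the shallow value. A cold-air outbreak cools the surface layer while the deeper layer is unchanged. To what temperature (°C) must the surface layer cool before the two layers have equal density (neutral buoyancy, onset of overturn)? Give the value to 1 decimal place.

4.3 °C

Neutral buoyancy requires Δρ = 0, i.e. −α(T_deep − T_surf′) + β(S_deep − S_surf) = 0.
T_surf′ = T_deep − (β/α)·ΔS = 5.4 − (7.3 × 10⁻⁴/2.4 × 10⁻⁴)·(+0.37) = 4.275 °C.
Cooling required: 5.8 − (4.275) = 1.525 °C.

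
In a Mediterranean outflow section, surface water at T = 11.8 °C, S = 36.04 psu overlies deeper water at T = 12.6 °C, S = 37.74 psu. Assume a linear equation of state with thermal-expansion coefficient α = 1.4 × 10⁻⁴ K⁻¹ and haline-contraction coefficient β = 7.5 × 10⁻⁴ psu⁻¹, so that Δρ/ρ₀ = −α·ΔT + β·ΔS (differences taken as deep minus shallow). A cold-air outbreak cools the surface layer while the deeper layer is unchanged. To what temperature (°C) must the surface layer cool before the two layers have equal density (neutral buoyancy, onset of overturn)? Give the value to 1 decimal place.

Neutral buoyancy requires Δρ = 0, i.e. −α(T_deep − T_surf′) + β(S_deep − S_surf) = 0.
T_surf′ = T_deep − (β/α)·ΔS = 12.6 − (7.5 × 10⁻⁴/1.4 × 10⁻⁴)·(+1.70) = 3.493 °C.
Cooling required: 11.8 − (3.493) = 8.307 °C.

3.5 °C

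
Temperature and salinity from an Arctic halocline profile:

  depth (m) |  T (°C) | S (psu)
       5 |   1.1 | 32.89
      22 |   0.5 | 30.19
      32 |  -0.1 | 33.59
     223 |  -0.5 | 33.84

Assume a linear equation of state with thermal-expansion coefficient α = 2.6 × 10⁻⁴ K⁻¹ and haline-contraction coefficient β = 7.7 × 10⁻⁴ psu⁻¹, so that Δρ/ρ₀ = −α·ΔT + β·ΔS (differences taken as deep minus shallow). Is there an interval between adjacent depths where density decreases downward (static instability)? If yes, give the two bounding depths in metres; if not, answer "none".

5–22 m

Evaluate Δρ/ρ₀ = −αΔT + βΔS across each adjacent pair:
  5–22 m: −αΔT+βΔS = −(2.6 × 10⁻⁴)(-0.6)+(7.7 × 10⁻⁴)(-2.70) = -1.9 × 10⁻³ → UNSTABLE
  22–32 m: −αΔT+βΔS = −(2.6 × 10⁻⁴)(-0.6)+(7.7 × 10⁻⁴)(+3.40) = 2.8 × 10⁻³ → stable
  32–223 m: −αΔT+βΔS = −(2.6 × 10⁻⁴)(-0.4)+(7.7 × 10⁻⁴)(+0.25) = 3.0 × 10⁻⁴ → stable
The 5–22 m interval has Δρ < 0: lighter water underlies denser water.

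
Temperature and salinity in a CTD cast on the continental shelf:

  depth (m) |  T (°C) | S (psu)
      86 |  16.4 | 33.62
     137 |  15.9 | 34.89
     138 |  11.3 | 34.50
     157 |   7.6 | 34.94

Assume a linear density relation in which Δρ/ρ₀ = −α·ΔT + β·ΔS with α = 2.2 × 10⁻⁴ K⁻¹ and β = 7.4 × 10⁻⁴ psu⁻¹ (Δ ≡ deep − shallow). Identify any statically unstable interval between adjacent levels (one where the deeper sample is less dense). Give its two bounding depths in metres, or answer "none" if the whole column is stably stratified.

none

Evaluate Δρ/ρ₀ = −αΔT + βΔS across each adjacent pair:
  86–137 m: −αΔT+βΔS = −(2.2 × 10⁻⁴)(-0.5)+(7.4 × 10⁻⁴)(+1.27) = 1.0 × 10⁻³ → stable
  137–138 m: −αΔT+βΔS = −(2.2 × 10⁻⁴)(-4.6)+(7.4 × 10⁻⁴)(-0.39) = 7.2 × 10⁻⁴ → stable
  138–157 m: −αΔT+βΔS = −(2.2 × 10⁻⁴)(-3.7)+(7.4 × 10⁻⁴)(+0.44) = 1.1 × 10⁻³ → stable
Every interval has Δρ > 0: the column is stably stratified throughout.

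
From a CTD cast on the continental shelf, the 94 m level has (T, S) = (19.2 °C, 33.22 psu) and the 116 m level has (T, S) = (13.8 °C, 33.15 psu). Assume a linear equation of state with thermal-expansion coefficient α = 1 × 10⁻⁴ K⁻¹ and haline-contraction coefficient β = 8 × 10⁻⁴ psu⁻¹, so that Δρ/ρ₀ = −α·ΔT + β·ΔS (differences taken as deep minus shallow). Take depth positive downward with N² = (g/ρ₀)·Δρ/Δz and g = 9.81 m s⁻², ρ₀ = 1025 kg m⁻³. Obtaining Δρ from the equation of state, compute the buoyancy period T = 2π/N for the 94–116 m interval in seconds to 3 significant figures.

428 s

ΔT = -5.4 K, ΔS = -0.07 psu (deep − shallow).
Δρ/ρ₀ = −αΔT + βΔS = 5.40 × 10⁻⁴ − 5.60 × 10⁻⁵ = 4.84 × 10⁻⁴, so Δρ ≈ 0.4961 kg m⁻³.
N² = (g/ρ₀)·Δρ/Δz = g·(Δρ/ρ₀)/Δz = 9.81 × 4.84 × 10⁻⁴ / 22 = 2.1582 × 10⁻⁴ s⁻².
N = √(2.1582 × 10⁻⁴) = 0.014691 rad s⁻¹ → T = 2π/N = 427.69 s ≈ 428 s.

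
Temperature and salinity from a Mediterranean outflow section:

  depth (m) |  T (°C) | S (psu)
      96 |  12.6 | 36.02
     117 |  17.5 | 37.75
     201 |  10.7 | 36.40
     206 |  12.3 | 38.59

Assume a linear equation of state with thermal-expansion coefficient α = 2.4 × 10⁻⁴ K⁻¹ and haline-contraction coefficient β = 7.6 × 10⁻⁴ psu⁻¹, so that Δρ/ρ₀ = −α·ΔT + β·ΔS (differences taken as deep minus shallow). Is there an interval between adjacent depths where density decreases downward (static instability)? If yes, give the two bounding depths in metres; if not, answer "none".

Evaluate Δρ/ρ₀ = −αΔT + βΔS across each adjacent pair:
  96–117 m: −αΔT+βΔS = −(2.4 × 10⁻⁴)(+4.9)+(7.6 × 10⁻⁴)(+1.73) = 1.4 × 10⁻⁴ → stable
  117–201 m: −αΔT+βΔS = −(2.4 × 10⁻⁴)(-6.8)+(7.6 × 10⁻⁴)(-1.35) = 6.1 × 10⁻⁴ → stable
  201–206 m: −αΔT+βΔS = −(2.4 × 10⁻⁴)(+1.6)+(7.6 × 10⁻⁴)(+2.19) = 1.3 × 10⁻³ → stable
Every interval has Δρ > 0: the column is stably stratified throughout.

none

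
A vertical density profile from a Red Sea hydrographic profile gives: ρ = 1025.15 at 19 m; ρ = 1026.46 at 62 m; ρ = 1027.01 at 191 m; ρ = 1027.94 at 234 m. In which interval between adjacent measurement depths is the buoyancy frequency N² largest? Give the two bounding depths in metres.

19–62 m

Compute the density gradient over each adjacent pair:
  19–62 m: Δρ/Δz = 1.31/43 = 0.030 kg m⁻⁴
  62–191 m: Δρ/Δz = 0.55/129 = 4.3 × 10⁻³ kg m⁻⁴
  191–234 m: Δρ/Δz = 0.93/43 = 0.022 kg m⁻⁴
The largest gradient is in the 19–62 m interval — the pycnocline.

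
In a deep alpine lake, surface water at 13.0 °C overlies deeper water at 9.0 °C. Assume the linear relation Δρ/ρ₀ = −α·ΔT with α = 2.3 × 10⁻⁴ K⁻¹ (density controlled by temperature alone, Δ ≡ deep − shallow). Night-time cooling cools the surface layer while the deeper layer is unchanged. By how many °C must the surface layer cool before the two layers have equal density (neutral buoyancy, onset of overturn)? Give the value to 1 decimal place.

4.0 °C

With temperature the only control, equal density requires T_surf′ = T_deep.
T_surf′ = 9.0 °C.
Cooling required: 13.0 − 9.0 = 4.0 °C.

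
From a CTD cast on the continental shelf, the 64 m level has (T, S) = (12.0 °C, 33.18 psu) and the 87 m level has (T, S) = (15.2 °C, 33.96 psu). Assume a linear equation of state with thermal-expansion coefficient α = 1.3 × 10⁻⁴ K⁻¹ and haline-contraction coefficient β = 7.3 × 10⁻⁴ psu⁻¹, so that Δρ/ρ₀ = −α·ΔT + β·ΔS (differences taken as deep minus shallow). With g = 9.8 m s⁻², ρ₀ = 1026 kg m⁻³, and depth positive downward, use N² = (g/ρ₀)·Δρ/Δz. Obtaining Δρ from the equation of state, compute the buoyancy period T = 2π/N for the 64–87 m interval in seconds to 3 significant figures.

ΔT = +3.2 K, ΔS = +0.78 psu (deep − shallow).
Δρ/ρ₀ = −αΔT + βΔS = -4.16 × 10⁻⁴ + 5.694 × 10⁻⁴ = 1.534 × 10⁻⁴, so Δρ ≈ 0.1574 kg m⁻³.
N² = (g/ρ₀)·Δρ/Δz = g·(Δρ/ρ₀)/Δz = 9.8 × 1.534 × 10⁻⁴ / 23 = 6.5362 × 10⁻⁵ s⁻².
N = √(6.5362 × 10⁻⁵) = 8.0847 × 10⁻³ rad s⁻¹ → T = 2π/N = 777.17 s ≈ 777 s.

777 s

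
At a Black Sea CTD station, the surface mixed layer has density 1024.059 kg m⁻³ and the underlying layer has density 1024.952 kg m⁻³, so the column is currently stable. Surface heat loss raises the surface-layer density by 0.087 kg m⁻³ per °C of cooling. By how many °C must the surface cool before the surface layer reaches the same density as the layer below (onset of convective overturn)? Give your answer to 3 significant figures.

Density deficit of the surface layer: 1024.952 − 1024.059 = 0.893 kg m⁻³.
Required change = 0.893 / 0.087 = 10.3 °C.

10.3 °C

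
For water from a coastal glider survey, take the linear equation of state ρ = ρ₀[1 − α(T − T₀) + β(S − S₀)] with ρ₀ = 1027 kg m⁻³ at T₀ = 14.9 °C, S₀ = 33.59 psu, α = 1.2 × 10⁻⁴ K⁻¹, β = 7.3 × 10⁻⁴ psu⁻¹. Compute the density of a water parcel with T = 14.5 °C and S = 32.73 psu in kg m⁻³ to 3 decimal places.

1026.405 kg m⁻³

T − T₀ = -0.4 K, S − S₀ = -0.86 psu.
Bracket = 1 − α·(-0.4) + β·(-0.86) = 1 + (-5.798 × 10⁻⁴) = 0.9994202.
ρ = 1027 × 0.9994202 = 1026.405 kg m⁻³.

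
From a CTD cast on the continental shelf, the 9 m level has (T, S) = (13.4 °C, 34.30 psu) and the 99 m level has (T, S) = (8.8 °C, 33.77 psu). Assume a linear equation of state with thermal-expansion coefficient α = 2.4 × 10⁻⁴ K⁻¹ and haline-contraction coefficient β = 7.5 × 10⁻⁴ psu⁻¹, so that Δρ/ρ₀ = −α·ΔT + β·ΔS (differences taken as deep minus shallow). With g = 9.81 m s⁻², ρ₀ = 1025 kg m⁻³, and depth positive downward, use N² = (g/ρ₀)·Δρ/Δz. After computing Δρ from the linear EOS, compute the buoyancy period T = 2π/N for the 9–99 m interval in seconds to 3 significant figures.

ΔT = -4.6 K, ΔS = -0.53 psu (deep − shallow).
Δρ/ρ₀ = −αΔT + βΔS = 1.104 × 10⁻³ − 3.975 × 10⁻⁴ = 7.065 × 10⁻⁴, so Δρ ≈ 0.7242 kg m⁻³.
N² = (g/ρ₀)·Δρ/Δz = g·(Δρ/ρ₀)/Δz = 9.81 × 7.065 × 10⁻⁴ / 90 = 7.7008 × 10⁻⁵ s⁻².
N = √(7.7008 × 10⁻⁵) = 8.7754 × 10⁻³ rad s⁻¹ → T = 2π/N = 716.00 s ≈ 716 s.

716 s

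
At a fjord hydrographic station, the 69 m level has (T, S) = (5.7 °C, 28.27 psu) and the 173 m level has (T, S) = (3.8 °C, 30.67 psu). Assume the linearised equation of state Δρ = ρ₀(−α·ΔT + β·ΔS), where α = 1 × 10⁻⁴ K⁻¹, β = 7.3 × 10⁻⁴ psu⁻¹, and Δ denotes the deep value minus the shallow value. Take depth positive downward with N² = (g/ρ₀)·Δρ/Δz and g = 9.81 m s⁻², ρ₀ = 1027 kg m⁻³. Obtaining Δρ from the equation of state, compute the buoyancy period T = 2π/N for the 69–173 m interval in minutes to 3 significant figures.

ΔT = -1.9 K, ΔS = +2.40 psu (deep − shallow).
Δρ/ρ₀ = −αΔT + βΔS = 1.90 × 10⁻⁴ + 1.752 × 10⁻³ = 1.942 × 10⁻³, so Δρ ≈ 1.994 kg m⁻³.
N² = (g/ρ₀)·Δρ/Δz = g·(Δρ/ρ₀)/Δz = 9.81 × 1.942 × 10⁻³ / 104 = 1.8318 × 10⁻⁴ s⁻².
N = √(1.8318 × 10⁻⁴) = 0.013534 rad s⁻¹ → T = 2π/N = 464.25 s = 7.7375 min ≈ 7.74 min.

7.74 min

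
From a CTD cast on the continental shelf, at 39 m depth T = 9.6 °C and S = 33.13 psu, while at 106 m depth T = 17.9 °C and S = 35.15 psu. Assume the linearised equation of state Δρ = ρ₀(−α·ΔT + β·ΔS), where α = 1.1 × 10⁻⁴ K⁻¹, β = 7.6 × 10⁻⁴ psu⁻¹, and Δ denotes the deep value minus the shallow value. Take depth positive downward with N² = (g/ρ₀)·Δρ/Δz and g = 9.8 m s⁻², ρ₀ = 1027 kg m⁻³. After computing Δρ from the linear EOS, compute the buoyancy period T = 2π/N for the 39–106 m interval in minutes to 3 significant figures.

ΔT = +8.3 K, ΔS = +2.02 psu (deep − shallow).
Δρ/ρ₀ = −αΔT + βΔS = -9.13 × 10⁻⁴ + 1.5352 × 10⁻³ = 6.222 × 10⁻⁴, so Δρ ≈ 0.6390 kg m⁻³.
N² = (g/ρ₀)·Δρ/Δz = g·(Δρ/ρ₀)/Δz = 9.8 × 6.222 × 10⁻⁴ / 67 = 9.1008 × 10⁻⁵ s⁻².
N = √(9.1008 × 10⁻⁵) = 9.5398 × 10⁻³ rad s⁻¹ → T = 2π/N = 658.63 s = 10.977 min ≈ 11.0 min.

11.0 min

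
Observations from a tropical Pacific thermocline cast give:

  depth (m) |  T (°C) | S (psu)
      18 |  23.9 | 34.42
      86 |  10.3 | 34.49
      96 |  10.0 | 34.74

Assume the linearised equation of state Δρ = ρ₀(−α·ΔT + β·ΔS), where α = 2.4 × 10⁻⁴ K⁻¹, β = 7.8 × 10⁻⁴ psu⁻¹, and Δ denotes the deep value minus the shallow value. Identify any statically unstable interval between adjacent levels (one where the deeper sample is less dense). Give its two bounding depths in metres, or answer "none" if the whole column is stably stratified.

Evaluate Δρ/ρ₀ = −αΔT + βΔS across each adjacent pair:
  18–86 m: −αΔT+βΔS = −(2.4 × 10⁻⁴)(-13.6)+(7.8 × 10⁻⁴)(+0.07) = 3.3 × 10⁻³ → stable
  86–96 m: −αΔT+βΔS = −(2.4 × 10⁻⁴)(-0.3)+(7.8 × 10⁻⁴)(+0.25) = 2.7 × 10⁻⁴ → stable
Every interval has Δρ > 0: the column is stably stratified throughout.

none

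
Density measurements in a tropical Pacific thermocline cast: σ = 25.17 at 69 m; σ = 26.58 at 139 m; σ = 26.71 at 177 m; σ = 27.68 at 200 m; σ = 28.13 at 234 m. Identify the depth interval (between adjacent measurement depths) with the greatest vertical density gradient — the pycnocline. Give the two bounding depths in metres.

Compute the density gradient over each adjacent pair:
  69–139 m: Δρ/Δz = 1.41/70 = 0.020 kg m⁻⁴
  139–177 m: Δρ/Δz = 0.13/38 = 3.4 × 10⁻³ kg m⁻⁴
  177–200 m: Δρ/Δz = 0.97/23 = 0.042 kg m⁻⁴
  200–234 m: Δρ/Δz = 0.45/34 = 0.013 kg m⁻⁴
The largest gradient is in the 177–200 m interval — the pycnocline.

177–200 m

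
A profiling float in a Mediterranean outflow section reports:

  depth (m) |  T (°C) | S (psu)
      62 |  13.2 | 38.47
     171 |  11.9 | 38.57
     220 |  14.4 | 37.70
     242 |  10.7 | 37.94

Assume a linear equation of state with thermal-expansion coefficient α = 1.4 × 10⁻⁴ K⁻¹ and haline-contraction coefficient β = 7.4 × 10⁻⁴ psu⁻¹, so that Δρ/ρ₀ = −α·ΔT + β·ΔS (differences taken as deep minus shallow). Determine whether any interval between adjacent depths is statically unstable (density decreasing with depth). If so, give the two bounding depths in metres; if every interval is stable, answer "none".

171–220 m

Evaluate Δρ/ρ₀ = −αΔT + βΔS across each adjacent pair:
  62–171 m: −αΔT+βΔS = −(1.4 × 10⁻⁴)(-1.3)+(7.4 × 10⁻⁴)(+0.10) = 2.6 × 10⁻⁴ → stable
  171–220 m: −αΔT+βΔS = −(1.4 × 10⁻⁴)(+2.5)+(7.4 × 10⁻⁴)(-0.87) = -9.9 × 10⁻⁴ → UNSTABLE
  220–242 m: −αΔT+βΔS = −(1.4 × 10⁻⁴)(-3.7)+(7.4 × 10⁻⁴)(+0.24) = 7.0 × 10⁻⁴ → stable
The 171–220 m interval has Δρ < 0: lighter water underlies denser water.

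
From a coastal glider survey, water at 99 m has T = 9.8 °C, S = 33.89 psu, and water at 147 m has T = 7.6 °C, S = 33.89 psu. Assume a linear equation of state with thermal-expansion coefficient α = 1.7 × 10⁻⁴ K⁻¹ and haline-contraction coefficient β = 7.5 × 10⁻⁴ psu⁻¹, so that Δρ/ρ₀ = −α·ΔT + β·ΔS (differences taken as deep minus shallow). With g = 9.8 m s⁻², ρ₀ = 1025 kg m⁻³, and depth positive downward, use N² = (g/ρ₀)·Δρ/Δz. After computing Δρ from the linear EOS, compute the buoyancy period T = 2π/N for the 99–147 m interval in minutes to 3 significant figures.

12.0 min

ΔT = -2.2 K, ΔS = +0.00 psu (deep − shallow).
Δρ/ρ₀ = −αΔT + βΔS = 3.74 × 10⁻⁴ + 0 = 3.74 × 10⁻⁴, so Δρ ≈ 0.3834 kg m⁻³.
N² = (g/ρ₀)·Δρ/Δz = g·(Δρ/ρ₀)/Δz = 9.8 × 3.74 × 10⁻⁴ / 48 = 7.6358 × 10⁻⁵ s⁻².
N = √(7.6358 × 10⁻⁵) = 8.7383 × 10⁻³ rad s⁻¹ → T = 2π/N = 719.04 s = 11.984 min ≈ 12.0 min.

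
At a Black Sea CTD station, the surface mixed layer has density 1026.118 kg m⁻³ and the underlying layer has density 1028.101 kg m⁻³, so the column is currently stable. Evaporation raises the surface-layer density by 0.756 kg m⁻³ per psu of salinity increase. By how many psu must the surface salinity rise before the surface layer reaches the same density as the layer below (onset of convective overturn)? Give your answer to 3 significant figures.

Density deficit of the surface layer: 1028.101 − 1026.118 = 1.983 kg m⁻³.
Required change = 1.983 / 0.756 = 2.62 psu.

2.62 psu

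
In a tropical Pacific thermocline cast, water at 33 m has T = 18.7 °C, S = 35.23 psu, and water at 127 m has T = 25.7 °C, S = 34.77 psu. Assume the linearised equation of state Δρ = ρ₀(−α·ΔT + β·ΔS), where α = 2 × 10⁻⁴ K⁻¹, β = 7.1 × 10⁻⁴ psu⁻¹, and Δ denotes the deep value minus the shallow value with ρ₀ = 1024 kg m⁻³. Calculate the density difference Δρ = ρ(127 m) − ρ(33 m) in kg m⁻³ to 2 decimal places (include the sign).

-1.77 kg m⁻³

ΔT = +7.0 K, ΔS = -0.46 psu (deep − shallow).
Δρ/ρ₀ = −(2 × 10⁻⁴)(+7.0) + (7.1 × 10⁻⁴)(-0.46) = -1.7266 × 10⁻³.
Δρ = 1024 × (-1.7266 × 10⁻³) = -1.77 kg m⁻³.
Negative Δρ: lighter below, statically unstable.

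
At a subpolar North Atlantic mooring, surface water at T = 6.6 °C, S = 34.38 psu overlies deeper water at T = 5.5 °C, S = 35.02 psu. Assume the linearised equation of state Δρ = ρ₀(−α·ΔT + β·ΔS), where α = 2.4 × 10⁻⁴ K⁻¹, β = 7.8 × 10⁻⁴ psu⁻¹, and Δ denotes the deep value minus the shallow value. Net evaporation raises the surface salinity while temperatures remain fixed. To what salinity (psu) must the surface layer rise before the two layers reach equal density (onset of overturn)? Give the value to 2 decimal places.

35.36 psu

Neutral buoyancy requires −α(T_deep − T_surf) + β(S_deep − S_surf′) = 0.
S_surf′ = S_deep − (α/β)·ΔT = 35.02 − (2.4 × 10⁻⁴/7.8 × 10⁻⁴)·(-1.1) = 35.3585 psu.
Increase required: 35.3585 − 34.38 = 0.9785 psu.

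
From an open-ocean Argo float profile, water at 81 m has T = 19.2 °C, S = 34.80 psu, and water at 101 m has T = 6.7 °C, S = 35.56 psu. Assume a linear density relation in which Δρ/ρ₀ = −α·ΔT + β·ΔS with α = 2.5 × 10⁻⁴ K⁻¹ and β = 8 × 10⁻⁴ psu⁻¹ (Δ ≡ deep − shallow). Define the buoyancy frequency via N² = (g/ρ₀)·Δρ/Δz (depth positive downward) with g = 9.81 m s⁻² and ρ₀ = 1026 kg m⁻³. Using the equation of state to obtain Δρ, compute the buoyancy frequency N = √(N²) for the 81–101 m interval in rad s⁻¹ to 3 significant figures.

0.0428 rad s⁻¹

ΔT = -12.5 K, ΔS = +0.76 psu (deep − shallow).
Δρ/ρ₀ = −αΔT + βΔS = 3.125 × 10⁻³ + 6.08 × 10⁻⁴ = 3.733 × 10⁻³, so Δρ ≈ 3.830 kg m⁻³.
N² = (g/ρ₀)·Δρ/Δz = g·(Δρ/ρ₀)/Δz = 9.81 × 3.733 × 10⁻³ / 20 = 1.8310 × 10⁻³ s⁻².
N = √(1.8310 × 10⁻³) = 0.042790 rad s⁻¹ ≈ 0.0428 rad s⁻¹.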